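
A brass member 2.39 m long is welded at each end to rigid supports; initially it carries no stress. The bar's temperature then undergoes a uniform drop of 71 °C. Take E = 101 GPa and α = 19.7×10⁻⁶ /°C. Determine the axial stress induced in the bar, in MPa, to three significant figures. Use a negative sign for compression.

141 MPa

Free thermal expansion αLΔT = 19.7e-6 · 2390 · -71 = -3.343 mm.
The walls impose strain ε = −(-3.343)/2390 = 1.3987e-03; σ = Eε = 101000 · 1.3987e-03 = 141.3 MPa.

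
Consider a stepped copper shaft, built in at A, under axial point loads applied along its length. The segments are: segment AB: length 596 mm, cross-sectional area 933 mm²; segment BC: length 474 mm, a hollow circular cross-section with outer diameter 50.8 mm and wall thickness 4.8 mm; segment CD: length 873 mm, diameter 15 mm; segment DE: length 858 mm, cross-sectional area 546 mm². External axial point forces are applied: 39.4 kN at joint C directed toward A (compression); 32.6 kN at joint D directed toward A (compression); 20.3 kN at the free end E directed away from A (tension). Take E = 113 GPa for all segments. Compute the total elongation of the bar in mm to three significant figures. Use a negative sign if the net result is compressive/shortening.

Internal axial forces (sectioning from the free end, tension +): N_DE = 20.3 kN, N_CD = -12.3 kN, N_BC = -51.7 kN, N_AB = -51.7 kN.
A_BC = 693.7 mm².
A_CD = 176.7 mm².
δ_AB = -51700·596/(933·113000) = -0.2923 mm
δ_BC = -51700·474/(693.7·113000) = -0.3126 mm
δ_CD = -12300·873/(176.7·113000) = -0.5377 mm
δ_DE = 20300·858/(546·113000) = 0.2823 mm
δ = Σδ_i = -0.8603 mm.

-0.860 mm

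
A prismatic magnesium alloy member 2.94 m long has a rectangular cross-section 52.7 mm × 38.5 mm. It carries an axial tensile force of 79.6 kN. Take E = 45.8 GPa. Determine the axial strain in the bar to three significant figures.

A = 2029 mm².
σ = N/A = 39.23 MPa; ε = σ/E = 39.23/45800 = 8.566e-04.

8.57e-04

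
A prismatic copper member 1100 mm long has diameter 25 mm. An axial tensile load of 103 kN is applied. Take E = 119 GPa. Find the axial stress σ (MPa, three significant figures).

210 MPa

A = 490.9 mm².
σ = N/A = 103000/490.9 = 209.8 MPa.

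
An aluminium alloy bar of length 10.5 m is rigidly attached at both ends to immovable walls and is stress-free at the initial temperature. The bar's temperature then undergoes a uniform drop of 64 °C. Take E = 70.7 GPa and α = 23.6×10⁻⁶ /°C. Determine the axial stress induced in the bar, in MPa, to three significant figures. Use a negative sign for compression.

Free thermal expansion αLΔT = 23.6e-6 · 10500 · -64 = -15.86 mm.
The walls impose strain ε = −(-15.86)/10500 = 1.5104e-03; σ = Eε = 70700 · 1.5104e-03 = 106.8 MPa.

107 MPa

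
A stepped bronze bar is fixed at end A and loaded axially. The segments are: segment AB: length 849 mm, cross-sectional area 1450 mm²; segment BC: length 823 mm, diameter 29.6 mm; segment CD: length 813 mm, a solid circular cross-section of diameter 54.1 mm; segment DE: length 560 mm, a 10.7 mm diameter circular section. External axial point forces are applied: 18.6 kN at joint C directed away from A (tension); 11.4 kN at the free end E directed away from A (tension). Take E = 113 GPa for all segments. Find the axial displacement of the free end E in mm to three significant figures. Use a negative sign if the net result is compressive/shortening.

Internal axial forces (sectioning from the free end, tension +): N_DE = 11.4 kN, N_CD = 11.4 kN, N_BC = 30 kN, N_AB = 30 kN.
A_BC = 688.1 mm².
A_CD = 2299 mm².
A_DE = 89.92 mm².
δ_AB = 30000·849/(1450·113000) = 0.1554 mm
δ_BC = 30000·823/(688.1·113000) = 0.3175 mm
δ_CD = 11400·813/(2299·113000) = 0.03568 mm
δ_DE = 11400·560/(89.92·113000) = 0.6283 mm
δ = Σδ_i = 1.137 mm.

1.14 mm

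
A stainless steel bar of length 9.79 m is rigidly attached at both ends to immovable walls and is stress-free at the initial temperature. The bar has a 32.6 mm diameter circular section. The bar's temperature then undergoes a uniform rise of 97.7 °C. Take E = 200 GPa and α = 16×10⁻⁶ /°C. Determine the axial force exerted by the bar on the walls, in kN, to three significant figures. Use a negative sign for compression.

Free thermal expansion αLΔT = 16e-6 · 9790 · 97.7 = 15.3 mm.
The walls impose strain ε = −(15.3)/9790 = -1.5632e-03; σ = Eε = 200000 · -1.5632e-03 = -312.6 MPa.
Wall reaction R = σ·A = -312.6·834.7 = -261000 N = -261 kN.

-261 kN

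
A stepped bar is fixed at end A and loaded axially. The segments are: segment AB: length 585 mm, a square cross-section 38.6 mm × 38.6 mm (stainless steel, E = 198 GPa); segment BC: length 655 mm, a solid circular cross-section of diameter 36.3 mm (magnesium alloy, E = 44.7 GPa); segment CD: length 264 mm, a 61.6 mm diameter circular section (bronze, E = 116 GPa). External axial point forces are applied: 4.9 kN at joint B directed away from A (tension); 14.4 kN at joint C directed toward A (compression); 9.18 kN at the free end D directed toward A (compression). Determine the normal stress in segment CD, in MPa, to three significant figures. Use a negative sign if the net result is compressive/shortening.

-3.08 MPa

Internal axial forces (sectioning from the free end, tension +): N_CD = -9.18 kN, N_BC = -23.58 kN, N_AB = -18.68 kN.
A_CD = 2980 mm².
σ_CD = N_CD/A_CD = -9180/2980 = -3.08 MPa.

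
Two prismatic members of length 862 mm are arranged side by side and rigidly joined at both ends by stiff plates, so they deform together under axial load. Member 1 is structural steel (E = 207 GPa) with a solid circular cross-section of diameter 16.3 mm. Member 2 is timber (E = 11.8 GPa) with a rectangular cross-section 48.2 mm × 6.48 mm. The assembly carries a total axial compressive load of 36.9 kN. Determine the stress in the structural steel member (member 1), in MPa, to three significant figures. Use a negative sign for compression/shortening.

A_1 = 208.7 mm².
A_2 = 312.3 mm².
Equal strain + equilibrium ⇒ each member carries load in proportion to AE: A₁E₁ = 43200000 N, A₂E₂ = 3686000 N, ΣAE = 46880000 N.
σ₁ = P·E₁/ΣAE = -36900·207000/46880000 = -162.9 MPa.

-163 MPa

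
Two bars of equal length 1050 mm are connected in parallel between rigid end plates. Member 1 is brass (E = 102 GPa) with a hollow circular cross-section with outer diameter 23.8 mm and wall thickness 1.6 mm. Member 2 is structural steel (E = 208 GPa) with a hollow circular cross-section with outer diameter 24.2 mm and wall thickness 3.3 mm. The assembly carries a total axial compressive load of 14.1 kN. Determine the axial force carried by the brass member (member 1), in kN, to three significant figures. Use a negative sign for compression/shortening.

A_1 = 111.6 mm².
A_2 = 216.7 mm².
Equal strain + equilibrium ⇒ each member carries load in proportion to AE: A₁E₁ = 11380000 N, A₂E₂ = 45070000 N, ΣAE = 56450000 N.
F₁ = P·A₁E₁/ΣAE = -14100·11380000/56450000 = -2843 N.

-2.84 kN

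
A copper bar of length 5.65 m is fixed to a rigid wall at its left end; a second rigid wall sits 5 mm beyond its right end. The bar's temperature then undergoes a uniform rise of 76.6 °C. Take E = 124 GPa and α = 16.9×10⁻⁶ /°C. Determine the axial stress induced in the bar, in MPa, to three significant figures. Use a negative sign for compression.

-50.8 MPa

Free thermal expansion αLΔT = 16.9e-6 · 5650 · 76.6 = 7.314 mm.
The walls engage after the gap closes; constrained expansion = 7.314 − 5 = 2.314 mm.
The walls impose strain ε = −(2.314)/5650 = -4.0958e-04; σ = Eε = 124000 · -4.0958e-04 = -50.79 MPa.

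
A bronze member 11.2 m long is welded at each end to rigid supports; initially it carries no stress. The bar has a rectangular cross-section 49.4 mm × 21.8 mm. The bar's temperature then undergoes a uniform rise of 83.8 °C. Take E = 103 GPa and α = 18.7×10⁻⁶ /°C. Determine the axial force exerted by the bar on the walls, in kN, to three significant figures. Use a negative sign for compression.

-174 kN

Free thermal expansion αLΔT = 18.7e-6 · 11200 · 83.8 = 17.55 mm.
The walls impose strain ε = −(17.55)/11200 = -1.5671e-03; σ = Eε = 103000 · -1.5671e-03 = -161.4 MPa.
Wall reaction R = σ·A = -161.4·1077 = -173800 N = -173.8 kN.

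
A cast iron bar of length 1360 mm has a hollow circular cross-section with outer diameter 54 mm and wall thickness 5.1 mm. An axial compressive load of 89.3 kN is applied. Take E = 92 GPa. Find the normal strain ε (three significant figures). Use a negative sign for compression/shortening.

-0.00124

A = 783.5 mm².
σ = N/A = -114 MPa; ε = σ/E = -114/92000 = -1.239e-03.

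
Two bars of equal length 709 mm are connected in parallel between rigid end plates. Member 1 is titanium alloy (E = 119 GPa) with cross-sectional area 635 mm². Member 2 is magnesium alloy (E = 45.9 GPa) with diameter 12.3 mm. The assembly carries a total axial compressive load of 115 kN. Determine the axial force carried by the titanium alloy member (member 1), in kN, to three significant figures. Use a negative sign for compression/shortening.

-107 kN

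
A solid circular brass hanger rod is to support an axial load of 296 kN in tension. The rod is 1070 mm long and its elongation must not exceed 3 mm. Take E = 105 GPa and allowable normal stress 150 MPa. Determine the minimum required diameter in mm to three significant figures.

Required area A ≥ P/σ_allow = 296000/150 = 1973 mm².
For a solid circular section, d ≥ √(4A/π) = 50.13 mm.
Elongation limit: A ≥ PL/(Eδ_allow) = 296000·1070/(105000·3) = 1005 mm² ⇒ d ≥ 35.78 mm.
The stress limit governs.

50.1 mm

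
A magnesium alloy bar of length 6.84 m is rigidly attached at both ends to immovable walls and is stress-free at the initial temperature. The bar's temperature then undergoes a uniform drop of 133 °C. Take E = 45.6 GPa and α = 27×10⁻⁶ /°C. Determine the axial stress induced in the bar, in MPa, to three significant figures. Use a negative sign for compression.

Free thermal expansion αLΔT = 27e-6 · 6840 · -133 = -24.56 mm.
The walls impose strain ε = −(-24.56)/6840 = 3.5910e-03; σ = Eε = 45600 · 3.5910e-03 = 163.7 MPa.

164 MPa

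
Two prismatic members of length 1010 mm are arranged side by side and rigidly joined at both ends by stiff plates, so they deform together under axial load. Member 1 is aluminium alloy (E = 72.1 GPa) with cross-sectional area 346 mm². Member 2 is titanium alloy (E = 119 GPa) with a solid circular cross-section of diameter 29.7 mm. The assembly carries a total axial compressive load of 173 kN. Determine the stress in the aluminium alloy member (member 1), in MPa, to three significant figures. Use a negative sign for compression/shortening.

A_2 = 692.8 mm².
Equal strain + equilibrium ⇒ each member carries load in proportion to AE: A₁E₁ = 24950000 N, A₂E₂ = 82440000 N, ΣAE = 107400000 N.
σ₁ = P·E₁/ΣAE = -173000·72100/107400000 = -116.2 MPa.

-116 MPa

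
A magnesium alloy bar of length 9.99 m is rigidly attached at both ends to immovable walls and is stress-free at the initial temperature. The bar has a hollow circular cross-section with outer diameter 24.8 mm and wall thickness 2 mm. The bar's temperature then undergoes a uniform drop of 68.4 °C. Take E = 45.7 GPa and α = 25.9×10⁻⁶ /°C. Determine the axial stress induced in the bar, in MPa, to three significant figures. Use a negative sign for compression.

Free thermal expansion αLΔT = 25.9e-6 · 9990 · -68.4 = -17.7 mm.
The walls impose strain ε = −(-17.7)/9990 = 1.7716e-03; σ = Eε = 45700 · 1.7716e-03 = 80.96 MPa.

81.0 MPa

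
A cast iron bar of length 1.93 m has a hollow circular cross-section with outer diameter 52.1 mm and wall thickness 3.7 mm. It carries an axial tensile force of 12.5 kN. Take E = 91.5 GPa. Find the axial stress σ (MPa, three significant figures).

22.2 MPa

A = 562.6 mm².
σ = N/A = 12500/562.6 = 22.22 MPa.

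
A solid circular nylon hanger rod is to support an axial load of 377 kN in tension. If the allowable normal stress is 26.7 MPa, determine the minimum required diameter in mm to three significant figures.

134 mm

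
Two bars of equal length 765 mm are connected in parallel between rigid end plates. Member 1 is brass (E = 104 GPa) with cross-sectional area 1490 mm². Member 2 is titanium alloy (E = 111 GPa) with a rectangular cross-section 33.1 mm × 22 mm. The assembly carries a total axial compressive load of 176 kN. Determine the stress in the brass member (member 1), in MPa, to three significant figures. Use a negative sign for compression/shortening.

-77.6 MPa

A_2 = 728.2 mm².
Equal strain + equilibrium ⇒ each member carries load in proportion to AE: A₁E₁ = 155000000 N, A₂E₂ = 80830000 N, ΣAE = 235800000 N.
σ₁ = P·E₁/ΣAE = -176000·104000/235800000 = -77.63 MPa.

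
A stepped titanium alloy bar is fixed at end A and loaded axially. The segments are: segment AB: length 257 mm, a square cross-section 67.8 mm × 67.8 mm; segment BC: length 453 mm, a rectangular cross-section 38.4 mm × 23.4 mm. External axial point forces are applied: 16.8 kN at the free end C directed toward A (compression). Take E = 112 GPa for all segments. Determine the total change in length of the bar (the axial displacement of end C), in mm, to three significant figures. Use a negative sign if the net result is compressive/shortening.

-0.0840 mm

Internal axial forces (sectioning from the free end, tension +): N_BC = -16.8 kN, N_AB = -16.8 kN.
A_AB = 4597 mm².
A_BC = 898.6 mm².
δ_AB = -16800·257/(4597·112000) = -0.008386 mm
δ_BC = -16800·453/(898.6·112000) = -0.07562 mm
δ = Σδ_i = -0.08401 mm.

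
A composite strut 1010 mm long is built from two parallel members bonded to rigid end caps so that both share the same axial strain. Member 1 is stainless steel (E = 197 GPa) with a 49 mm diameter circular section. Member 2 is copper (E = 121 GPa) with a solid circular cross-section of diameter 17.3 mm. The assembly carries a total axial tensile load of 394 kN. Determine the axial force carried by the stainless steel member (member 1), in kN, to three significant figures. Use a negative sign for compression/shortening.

366 kN

A_1 = 1886 mm².
A_2 = 235.1 mm².
Equal strain + equilibrium ⇒ each member carries load in proportion to AE: A₁E₁ = 371500000 N, A₂E₂ = 28440000 N, ΣAE = 399900000 N.
F₁ = P·A₁E₁/ΣAE = 394000·371500000/399900000 = 366000 N.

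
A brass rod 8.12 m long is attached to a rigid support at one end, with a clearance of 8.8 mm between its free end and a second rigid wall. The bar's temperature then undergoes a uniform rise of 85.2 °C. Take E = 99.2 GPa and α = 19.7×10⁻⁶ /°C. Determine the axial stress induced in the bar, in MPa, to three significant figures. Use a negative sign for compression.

Free thermal expansion αLΔT = 19.7e-6 · 8120 · 85.2 = 13.63 mm.
The walls engage after the gap closes; constrained expansion = 13.63 − 8.8 = 4.829 mm.
The walls impose strain ε = −(4.829)/8120 = -5.9470e-04; σ = Eε = 99200 · -5.9470e-04 = -58.99 MPa.

-59.0 MPa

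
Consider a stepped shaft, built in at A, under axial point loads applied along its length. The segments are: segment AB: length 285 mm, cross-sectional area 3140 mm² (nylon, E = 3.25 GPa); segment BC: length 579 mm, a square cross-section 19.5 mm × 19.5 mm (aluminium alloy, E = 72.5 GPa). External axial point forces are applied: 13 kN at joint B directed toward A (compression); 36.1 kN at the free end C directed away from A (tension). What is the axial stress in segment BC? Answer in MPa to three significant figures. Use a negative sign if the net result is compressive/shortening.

94.9 MPa

Internal axial forces (sectioning from the free end, tension +): N_BC = 36.1 kN, N_AB = 23.1 kN.
A_BC = 380.2 mm².
σ_BC = N_BC/A_BC = 36100/380.2 = 94.94 MPa.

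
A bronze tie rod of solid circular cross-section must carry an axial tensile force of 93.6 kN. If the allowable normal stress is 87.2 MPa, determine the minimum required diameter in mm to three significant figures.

37.0 mm

Required area A ≥ P/σ_allow = 93600/87.2 = 1073 mm².
For a solid circular section, d ≥ √(4A/π) = 36.97 mm.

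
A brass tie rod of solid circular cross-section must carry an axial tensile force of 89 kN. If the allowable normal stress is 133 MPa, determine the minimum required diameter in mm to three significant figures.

29.2 mm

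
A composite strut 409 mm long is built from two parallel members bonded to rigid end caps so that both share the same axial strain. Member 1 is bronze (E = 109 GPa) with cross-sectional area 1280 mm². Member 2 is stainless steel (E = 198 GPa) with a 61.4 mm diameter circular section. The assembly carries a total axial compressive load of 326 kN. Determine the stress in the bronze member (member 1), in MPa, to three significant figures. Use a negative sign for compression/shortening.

-49.0 MPa

A_2 = 2961 mm².
Equal strain + equilibrium ⇒ each member carries load in proportion to AE: A₁E₁ = 139500000 N, A₂E₂ = 586300000 N, ΣAE = 725800000 N.
σ₁ = P·E₁/ΣAE = -326000·109000/725800000 = -48.96 MPa.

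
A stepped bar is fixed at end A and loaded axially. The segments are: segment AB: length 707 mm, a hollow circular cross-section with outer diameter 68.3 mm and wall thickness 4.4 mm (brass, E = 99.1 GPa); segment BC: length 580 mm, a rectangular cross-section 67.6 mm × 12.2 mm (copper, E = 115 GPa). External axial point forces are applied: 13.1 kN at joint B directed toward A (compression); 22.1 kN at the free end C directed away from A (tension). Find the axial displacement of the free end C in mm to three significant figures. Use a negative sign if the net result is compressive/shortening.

Internal axial forces (sectioning from the free end, tension +): N_BC = 22.1 kN, N_AB = 9 kN.
A_AB = 883.3 mm².
A_BC = 824.7 mm².
δ_AB = 9000·707/(883.3·99100) = 0.07269 mm
δ_BC = 22100·580/(824.7·115000) = 0.1351 mm
δ = Σδ_i = 0.2078 mm.

0.208 mm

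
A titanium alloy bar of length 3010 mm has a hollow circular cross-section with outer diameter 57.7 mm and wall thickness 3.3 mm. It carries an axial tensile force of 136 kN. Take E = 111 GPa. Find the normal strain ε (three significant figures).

0.00217

A = 564 mm².
σ = N/A = 241.1 MPa; ε = σ/E = 241.1/111000 = 2.172e-03.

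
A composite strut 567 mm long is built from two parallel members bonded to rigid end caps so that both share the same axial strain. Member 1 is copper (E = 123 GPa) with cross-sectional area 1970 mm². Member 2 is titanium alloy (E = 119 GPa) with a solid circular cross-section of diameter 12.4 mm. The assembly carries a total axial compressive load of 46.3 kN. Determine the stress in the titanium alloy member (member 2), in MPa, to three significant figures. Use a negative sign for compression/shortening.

A_2 = 120.8 mm².
Equal strain + equilibrium ⇒ each member carries load in proportion to AE: A₁E₁ = 242300000 N, A₂E₂ = 14370000 N, ΣAE = 256700000 N.
σ₂ = P·E₂/ΣAE = -46300·119000/256700000 = -21.47 MPa.

-21.5 MPa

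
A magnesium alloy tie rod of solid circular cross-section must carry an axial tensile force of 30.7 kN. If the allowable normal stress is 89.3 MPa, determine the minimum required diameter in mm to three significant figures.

Required area A ≥ P/σ_allow = 30700/89.3 = 343.8 mm².
For a solid circular section, d ≥ √(4A/π) = 20.92 mm.

20.9 mm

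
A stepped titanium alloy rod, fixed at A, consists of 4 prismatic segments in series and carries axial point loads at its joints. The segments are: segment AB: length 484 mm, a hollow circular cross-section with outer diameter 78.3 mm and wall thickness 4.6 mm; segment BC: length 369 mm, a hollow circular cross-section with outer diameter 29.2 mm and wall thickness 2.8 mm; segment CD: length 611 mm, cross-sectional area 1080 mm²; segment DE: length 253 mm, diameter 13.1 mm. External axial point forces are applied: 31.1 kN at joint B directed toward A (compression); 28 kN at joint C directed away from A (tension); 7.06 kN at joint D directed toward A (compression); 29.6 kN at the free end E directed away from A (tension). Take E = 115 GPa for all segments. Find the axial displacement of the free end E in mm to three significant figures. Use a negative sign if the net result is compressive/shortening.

1.37 mm

Internal axial forces (sectioning from the free end, tension +): N_DE = 29.6 kN, N_CD = 22.54 kN, N_BC = 50.54 kN, N_AB = 19.44 kN.
A_AB = 1065 mm².
A_BC = 232.2 mm².
A_DE = 134.8 mm².
δ_AB = 19440·484/(1065·115000) = 0.07682 mm
δ_BC = 50540·369/(232.2·115000) = 0.6983 mm
δ_CD = 22540·611/(1080·115000) = 0.1109 mm
δ_DE = 29600·253/(134.8·115000) = 0.4831 mm
δ = Σδ_i = 1.369 mm.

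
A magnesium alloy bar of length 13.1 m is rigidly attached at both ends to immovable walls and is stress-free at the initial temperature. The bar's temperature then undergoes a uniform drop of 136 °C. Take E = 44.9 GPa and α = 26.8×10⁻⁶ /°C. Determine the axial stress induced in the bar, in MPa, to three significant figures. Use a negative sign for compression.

164 MPa

Free thermal expansion αLΔT = 26.8e-6 · 13100 · -136 = -47.75 mm.
The walls impose strain ε = −(-47.75)/13100 = 3.6448e-03; σ = Eε = 44900 · 3.6448e-03 = 163.7 MPa.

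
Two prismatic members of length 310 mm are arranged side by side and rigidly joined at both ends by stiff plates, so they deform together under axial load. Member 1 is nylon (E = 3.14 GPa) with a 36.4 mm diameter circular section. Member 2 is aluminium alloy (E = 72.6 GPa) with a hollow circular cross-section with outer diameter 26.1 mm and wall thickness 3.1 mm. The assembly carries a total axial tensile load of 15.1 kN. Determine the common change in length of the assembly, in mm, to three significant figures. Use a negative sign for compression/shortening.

A_1 = 1041 mm².
A_2 = 224 mm².
Equal strain + equilibrium ⇒ each member carries load in proportion to AE: A₁E₁ = 3268000 N, A₂E₂ = 16260000 N, ΣAE = 19530000 N.
δ = PL/ΣAE = 15100·310/19530000 = 0.2397 mm.

0.240 mm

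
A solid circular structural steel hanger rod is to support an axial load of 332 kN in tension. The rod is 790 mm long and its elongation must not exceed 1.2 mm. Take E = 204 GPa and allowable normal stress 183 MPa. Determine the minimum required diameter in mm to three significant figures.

Required area A ≥ P/σ_allow = 332000/183 = 1814 mm².
For a solid circular section, d ≥ √(4A/π) = 48.06 mm.
Elongation limit: A ≥ PL/(Eδ_allow) = 332000·790/(204000·1.2) = 1071 mm² ⇒ d ≥ 36.93 mm.
The stress limit governs.

48.1 mm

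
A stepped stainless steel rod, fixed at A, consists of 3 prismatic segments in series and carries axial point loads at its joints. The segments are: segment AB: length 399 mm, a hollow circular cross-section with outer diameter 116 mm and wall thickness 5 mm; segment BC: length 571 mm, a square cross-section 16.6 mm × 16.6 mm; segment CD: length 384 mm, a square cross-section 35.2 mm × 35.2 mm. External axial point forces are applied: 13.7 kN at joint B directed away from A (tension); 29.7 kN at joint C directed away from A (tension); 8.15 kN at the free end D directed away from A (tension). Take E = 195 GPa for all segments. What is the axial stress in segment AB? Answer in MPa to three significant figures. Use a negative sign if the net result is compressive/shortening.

29.6 MPa

Internal axial forces (sectioning from the free end, tension +): N_CD = 8.15 kN, N_BC = 37.85 kN, N_AB = 51.55 kN.
A_AB = 1744 mm².
σ_AB = N_AB/A_AB = 51550/1744 = 29.57 MPa.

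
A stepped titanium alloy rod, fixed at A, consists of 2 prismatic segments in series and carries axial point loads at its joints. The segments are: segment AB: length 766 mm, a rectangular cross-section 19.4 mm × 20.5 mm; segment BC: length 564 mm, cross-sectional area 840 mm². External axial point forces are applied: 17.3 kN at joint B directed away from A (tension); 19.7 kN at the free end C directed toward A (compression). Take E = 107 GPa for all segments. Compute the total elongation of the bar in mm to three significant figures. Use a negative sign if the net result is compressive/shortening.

-0.167 mm

Internal axial forces (sectioning from the free end, tension +): N_BC = -19.7 kN, N_AB = -2.4 kN.
A_AB = 397.7 mm².
δ_AB = -2400·766/(397.7·107000) = -0.0432 mm
δ_BC = -19700·564/(840·107000) = -0.1236 mm
δ = Σδ_i = -0.1668 mm.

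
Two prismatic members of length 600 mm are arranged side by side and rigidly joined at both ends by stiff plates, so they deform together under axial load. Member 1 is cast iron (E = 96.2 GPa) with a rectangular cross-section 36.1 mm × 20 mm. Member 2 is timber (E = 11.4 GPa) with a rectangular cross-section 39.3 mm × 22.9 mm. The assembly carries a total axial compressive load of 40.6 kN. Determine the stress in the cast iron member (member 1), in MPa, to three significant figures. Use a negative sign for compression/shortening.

A_1 = 722 mm².
A_2 = 900 mm².
Equal strain + equilibrium ⇒ each member carries load in proportion to AE: A₁E₁ = 69460000 N, A₂E₂ = 10260000 N, ΣAE = 79720000 N.
σ₁ = P·E₁/ΣAE = -40600·96200/79720000 = -49 MPa.

-49.0 MPa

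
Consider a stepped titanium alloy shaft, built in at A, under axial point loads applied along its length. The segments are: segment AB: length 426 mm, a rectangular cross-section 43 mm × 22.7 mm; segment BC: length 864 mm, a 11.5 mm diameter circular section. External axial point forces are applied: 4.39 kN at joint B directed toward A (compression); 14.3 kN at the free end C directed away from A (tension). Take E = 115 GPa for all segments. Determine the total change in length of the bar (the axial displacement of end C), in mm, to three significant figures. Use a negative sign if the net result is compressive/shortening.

Internal axial forces (sectioning from the free end, tension +): N_BC = 14.3 kN, N_AB = 9.91 kN.
A_AB = 976.1 mm².
A_BC = 103.9 mm².
δ_AB = 9910·426/(976.1·115000) = 0.03761 mm
δ_BC = 14300·864/(103.9·115000) = 1.034 mm
δ = Σδ_i = 1.072 mm.

1.07 mm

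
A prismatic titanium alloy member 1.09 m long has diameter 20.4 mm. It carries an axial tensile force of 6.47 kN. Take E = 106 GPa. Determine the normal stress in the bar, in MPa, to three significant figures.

19.8 MPa

A = 326.9 mm².
σ = N/A = 6470/326.9 = 19.79 MPa.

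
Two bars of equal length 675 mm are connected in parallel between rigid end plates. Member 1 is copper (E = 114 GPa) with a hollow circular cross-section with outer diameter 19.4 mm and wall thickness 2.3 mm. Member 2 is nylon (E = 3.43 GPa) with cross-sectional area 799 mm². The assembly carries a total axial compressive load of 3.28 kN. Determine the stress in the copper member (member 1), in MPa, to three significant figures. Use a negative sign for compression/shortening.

A_1 = 123.6 mm².
Equal strain + equilibrium ⇒ each member carries load in proportion to AE: A₁E₁ = 14090000 N, A₂E₂ = 2741000 N, ΣAE = 16830000 N.
σ₁ = P·E₁/ΣAE = -3280·114000/16830000 = -22.22 MPa.

-22.2 MPa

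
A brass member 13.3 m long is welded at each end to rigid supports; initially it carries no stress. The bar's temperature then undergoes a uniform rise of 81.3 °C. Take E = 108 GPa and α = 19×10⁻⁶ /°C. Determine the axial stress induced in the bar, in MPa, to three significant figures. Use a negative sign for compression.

-167 MPa

Free thermal expansion αLΔT = 19e-6 · 13300 · 81.3 = 20.54 mm.
The walls impose strain ε = −(20.54)/13300 = -1.5447e-03; σ = Eε = 108000 · -1.5447e-03 = -166.8 MPa.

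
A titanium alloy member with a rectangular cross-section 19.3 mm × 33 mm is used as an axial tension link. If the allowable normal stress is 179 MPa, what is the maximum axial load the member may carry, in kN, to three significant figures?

A = 636.9 mm².
P_max = σ_allow · A = 179 · 636.9 = 114000 N = 114 kN.

114 kN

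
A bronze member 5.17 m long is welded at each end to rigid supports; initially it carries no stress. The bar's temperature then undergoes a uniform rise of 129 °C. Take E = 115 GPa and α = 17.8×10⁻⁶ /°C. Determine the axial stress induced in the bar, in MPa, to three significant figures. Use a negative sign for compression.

-264 MPa

Free thermal expansion αLΔT = 17.8e-6 · 5170 · 129 = 11.87 mm.
The walls impose strain ε = −(11.87)/5170 = -2.2962e-03; σ = Eε = 115000 · -2.2962e-03 = -264.1 MPa.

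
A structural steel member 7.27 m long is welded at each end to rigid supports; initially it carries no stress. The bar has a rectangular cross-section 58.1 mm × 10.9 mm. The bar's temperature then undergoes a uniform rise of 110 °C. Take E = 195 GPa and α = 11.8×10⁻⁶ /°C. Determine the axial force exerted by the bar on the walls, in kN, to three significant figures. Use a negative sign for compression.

Free thermal expansion αLΔT = 11.8e-6 · 7270 · 110 = 9.436 mm.
The walls impose strain ε = −(9.436)/7270 = -1.2980e-03; σ = Eε = 195000 · -1.2980e-03 = -253.1 MPa.
Wall reaction R = σ·A = -253.1·633.3 = -160300 N = -160.3 kN.

-160 kN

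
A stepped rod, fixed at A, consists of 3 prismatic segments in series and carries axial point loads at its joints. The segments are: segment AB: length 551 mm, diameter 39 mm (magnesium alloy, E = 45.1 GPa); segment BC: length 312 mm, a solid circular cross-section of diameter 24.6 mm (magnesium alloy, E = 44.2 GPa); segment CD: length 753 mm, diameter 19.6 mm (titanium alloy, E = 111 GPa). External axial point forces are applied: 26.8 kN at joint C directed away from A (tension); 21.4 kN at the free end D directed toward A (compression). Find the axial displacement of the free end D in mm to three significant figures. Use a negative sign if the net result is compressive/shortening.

-0.346 mm

Internal axial forces (sectioning from the free end, tension +): N_CD = -21.4 kN, N_BC = 5.4 kN, N_AB = 5.4 kN.
A_AB = 1195 mm².
A_BC = 475.3 mm².
A_CD = 301.7 mm².
δ_AB = 5400·551/(1195·45100) = 0.05523 mm
δ_BC = 5400·312/(475.3·44200) = 0.0802 mm
δ_CD = -21400·753/(301.7·111000) = -0.4812 mm
δ = Σδ_i = -0.3457 mm.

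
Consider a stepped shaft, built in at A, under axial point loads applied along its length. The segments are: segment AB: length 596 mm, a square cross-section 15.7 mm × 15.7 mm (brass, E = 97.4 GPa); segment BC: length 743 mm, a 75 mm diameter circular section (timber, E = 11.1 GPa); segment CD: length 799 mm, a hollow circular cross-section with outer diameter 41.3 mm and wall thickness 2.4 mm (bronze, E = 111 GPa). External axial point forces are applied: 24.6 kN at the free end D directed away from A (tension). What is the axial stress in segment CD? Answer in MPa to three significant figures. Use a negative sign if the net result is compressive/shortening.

83.9 MPa

Internal axial forces (sectioning from the free end, tension +): N_CD = 24.6 kN, N_BC = 24.6 kN, N_AB = 24.6 kN.
A_CD = 293.3 mm².
σ_CD = N_CD/A_CD = 24600/293.3 = 83.87 MPa.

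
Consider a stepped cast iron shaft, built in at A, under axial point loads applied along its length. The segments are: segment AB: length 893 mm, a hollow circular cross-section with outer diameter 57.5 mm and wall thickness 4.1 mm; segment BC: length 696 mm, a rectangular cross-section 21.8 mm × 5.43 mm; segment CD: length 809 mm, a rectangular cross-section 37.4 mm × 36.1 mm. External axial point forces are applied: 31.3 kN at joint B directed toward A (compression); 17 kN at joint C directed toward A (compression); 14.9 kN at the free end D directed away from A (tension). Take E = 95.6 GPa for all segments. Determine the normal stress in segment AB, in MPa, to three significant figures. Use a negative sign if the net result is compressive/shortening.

Internal axial forces (sectioning from the free end, tension +): N_CD = 14.9 kN, N_BC = -2.1 kN, N_AB = -33.4 kN.
A_AB = 687.8 mm².
σ_AB = N_AB/A_AB = -33400/687.8 = -48.56 MPa.

-48.6 MPa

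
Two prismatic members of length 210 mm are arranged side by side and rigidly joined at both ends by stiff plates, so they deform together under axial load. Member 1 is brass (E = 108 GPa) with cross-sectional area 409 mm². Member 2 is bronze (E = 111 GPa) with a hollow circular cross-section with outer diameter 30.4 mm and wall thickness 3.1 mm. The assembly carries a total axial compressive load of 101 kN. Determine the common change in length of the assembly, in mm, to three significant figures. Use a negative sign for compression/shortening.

-0.288 mm

A_2 = 265.9 mm².
Equal strain + equilibrium ⇒ each member carries load in proportion to AE: A₁E₁ = 44170000 N, A₂E₂ = 29510000 N, ΣAE = 73680000 N.
δ = PL/ΣAE = -101000·210/73680000 = -0.2879 mm.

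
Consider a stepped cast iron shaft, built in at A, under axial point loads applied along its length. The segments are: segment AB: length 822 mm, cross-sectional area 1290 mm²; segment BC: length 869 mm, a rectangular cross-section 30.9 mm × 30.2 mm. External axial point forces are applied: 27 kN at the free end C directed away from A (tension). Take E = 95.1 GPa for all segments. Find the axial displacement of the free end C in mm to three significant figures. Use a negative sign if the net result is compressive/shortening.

Internal axial forces (sectioning from the free end, tension +): N_BC = 27 kN, N_AB = 27 kN.
A_BC = 933.2 mm².
δ_AB = 27000·822/(1290·95100) = 0.1809 mm
δ_BC = 27000·869/(933.2·95100) = 0.2644 mm
δ = Σδ_i = 0.4453 mm.

0.445 mm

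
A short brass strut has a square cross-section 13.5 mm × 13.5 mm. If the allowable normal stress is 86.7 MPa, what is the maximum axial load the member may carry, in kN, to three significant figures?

15.8 kN

A = 182.2 mm².
P_max = σ_allow · A = 86.7 · 182.2 = 15800 N = 15.8 kN.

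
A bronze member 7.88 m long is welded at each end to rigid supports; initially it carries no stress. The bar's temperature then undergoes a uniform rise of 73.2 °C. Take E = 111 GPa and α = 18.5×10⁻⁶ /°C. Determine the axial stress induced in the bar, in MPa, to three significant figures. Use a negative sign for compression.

Free thermal expansion αLΔT = 18.5e-6 · 7880 · 73.2 = 10.67 mm.
The walls impose strain ε = −(10.67)/7880 = -1.3542e-03; σ = Eε = 111000 · -1.3542e-03 = -150.3 MPa.

-150 MPa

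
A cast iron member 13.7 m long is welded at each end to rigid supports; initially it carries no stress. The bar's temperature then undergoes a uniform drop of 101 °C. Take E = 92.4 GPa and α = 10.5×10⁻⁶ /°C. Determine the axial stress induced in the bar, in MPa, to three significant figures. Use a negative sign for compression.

Free thermal expansion αLΔT = 10.5e-6 · 13700 · -101 = -14.53 mm.
The walls impose strain ε = −(-14.53)/13700 = 1.0605e-03; σ = Eε = 92400 · 1.0605e-03 = 97.99 MPa.

98.0 MPa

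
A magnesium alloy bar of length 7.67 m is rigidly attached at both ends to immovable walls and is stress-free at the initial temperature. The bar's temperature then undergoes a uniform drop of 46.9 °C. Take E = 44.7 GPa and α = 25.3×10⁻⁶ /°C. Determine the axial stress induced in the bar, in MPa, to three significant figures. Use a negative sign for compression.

Free thermal expansion αLΔT = 25.3e-6 · 7670 · -46.9 = -9.101 mm.
The walls impose strain ε = −(-9.101)/7670 = 1.1866e-03; σ = Eε = 44700 · 1.1866e-03 = 53.04 MPa.

53.0 MPa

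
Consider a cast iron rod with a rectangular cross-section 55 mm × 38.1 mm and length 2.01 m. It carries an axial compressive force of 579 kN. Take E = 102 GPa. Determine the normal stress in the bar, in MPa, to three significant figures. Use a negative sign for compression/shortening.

A = 2096 mm².
σ = N/A = -579000/2096 = -276.3 MPa.

-276 MPa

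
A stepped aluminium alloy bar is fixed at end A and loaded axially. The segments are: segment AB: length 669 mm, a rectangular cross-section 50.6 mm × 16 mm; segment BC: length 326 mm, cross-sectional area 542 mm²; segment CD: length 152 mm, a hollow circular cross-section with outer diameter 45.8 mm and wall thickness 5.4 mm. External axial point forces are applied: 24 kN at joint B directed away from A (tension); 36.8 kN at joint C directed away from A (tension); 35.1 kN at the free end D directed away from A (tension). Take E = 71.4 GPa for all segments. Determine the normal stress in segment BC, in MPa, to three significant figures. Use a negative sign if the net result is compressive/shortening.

Internal axial forces (sectioning from the free end, tension +): N_CD = 35.1 kN, N_BC = 71.9 kN, N_AB = 95.9 kN.
σ_BC = N_BC/A_BC = 71900/542 = 132.7 MPa.

133 MPa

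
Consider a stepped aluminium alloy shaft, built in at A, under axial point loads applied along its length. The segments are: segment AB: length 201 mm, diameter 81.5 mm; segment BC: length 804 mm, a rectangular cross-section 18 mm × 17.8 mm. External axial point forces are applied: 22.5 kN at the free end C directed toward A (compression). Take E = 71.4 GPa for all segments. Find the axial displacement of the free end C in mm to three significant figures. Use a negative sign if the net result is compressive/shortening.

Internal axial forces (sectioning from the free end, tension +): N_BC = -22.5 kN, N_AB = -22.5 kN.
A_AB = 5217 mm².
A_BC = 320.4 mm².
δ_AB = -22500·201/(5217·71400) = -0.01214 mm
δ_BC = -22500·804/(320.4·71400) = -0.7908 mm
δ = Σδ_i = -0.8029 mm.

-0.803 mm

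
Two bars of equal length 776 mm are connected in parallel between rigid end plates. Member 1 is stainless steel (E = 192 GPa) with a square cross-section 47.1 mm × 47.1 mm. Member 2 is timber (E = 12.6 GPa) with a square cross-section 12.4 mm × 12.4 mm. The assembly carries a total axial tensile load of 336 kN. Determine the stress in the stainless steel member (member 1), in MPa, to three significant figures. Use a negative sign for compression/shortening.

151 MPa

A_1 = 2218 mm².
A_2 = 153.8 mm².
Equal strain + equilibrium ⇒ each member carries load in proportion to AE: A₁E₁ = 425900000 N, A₂E₂ = 1937000 N, ΣAE = 427900000 N.
σ₁ = P·E₁/ΣAE = 336000·192000/427900000 = 150.8 MPa.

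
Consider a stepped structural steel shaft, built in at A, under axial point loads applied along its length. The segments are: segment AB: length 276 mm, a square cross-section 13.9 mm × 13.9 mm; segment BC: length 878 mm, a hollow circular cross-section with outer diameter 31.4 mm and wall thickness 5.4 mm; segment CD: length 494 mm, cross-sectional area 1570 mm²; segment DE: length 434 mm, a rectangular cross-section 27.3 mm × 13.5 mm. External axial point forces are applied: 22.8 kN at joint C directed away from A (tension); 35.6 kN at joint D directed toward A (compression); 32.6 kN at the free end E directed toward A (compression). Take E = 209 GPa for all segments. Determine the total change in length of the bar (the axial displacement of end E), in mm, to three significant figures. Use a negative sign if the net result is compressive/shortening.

Internal axial forces (sectioning from the free end, tension +): N_DE = -32.6 kN, N_CD = -68.2 kN, N_BC = -45.4 kN, N_AB = -45.4 kN.
A_AB = 193.2 mm².
A_BC = 441.1 mm².
A_DE = 368.6 mm².
δ_AB = -45400·276/(193.2·209000) = -0.3103 mm
δ_BC = -45400·878/(441.1·209000) = -0.4324 mm
δ_CD = -68200·494/(1570·209000) = -0.1027 mm
δ_DE = -32600·434/(368.6·209000) = -0.1837 mm
δ = Σδ_i = -1.029 mm.

-1.03 mm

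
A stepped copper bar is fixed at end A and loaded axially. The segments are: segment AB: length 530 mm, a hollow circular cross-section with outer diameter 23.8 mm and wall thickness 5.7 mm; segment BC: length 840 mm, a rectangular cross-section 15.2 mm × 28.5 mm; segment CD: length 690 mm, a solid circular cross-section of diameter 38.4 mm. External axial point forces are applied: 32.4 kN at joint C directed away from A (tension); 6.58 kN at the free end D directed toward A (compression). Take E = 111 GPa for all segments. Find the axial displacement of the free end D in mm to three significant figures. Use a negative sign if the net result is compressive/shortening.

0.796 mm

Internal axial forces (sectioning from the free end, tension +): N_CD = -6.58 kN, N_BC = 25.82 kN, N_AB = 25.82 kN.
A_AB = 324.1 mm².
A_BC = 433.2 mm².
A_CD = 1158 mm².
δ_AB = 25820·530/(324.1·111000) = 0.3804 mm
δ_BC = 25820·840/(433.2·111000) = 0.451 mm
δ_CD = -6580·690/(1158·111000) = -0.03532 mm
δ = Σδ_i = 0.7961 mm.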